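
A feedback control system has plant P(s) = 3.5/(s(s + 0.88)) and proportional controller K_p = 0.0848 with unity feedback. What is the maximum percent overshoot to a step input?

Closed-loop characteristic equation: s² + 0.88s + 0.2968 = 0, so ω_n = 0.5448 rad/s and ζ = 0.88/(2·0.5448) = 0.8076.
%OS = 100·exp(−πζ/√(1−ζ²)) = 100·exp(−π·0.8076/√0.3477) = 1.35%.

1.35%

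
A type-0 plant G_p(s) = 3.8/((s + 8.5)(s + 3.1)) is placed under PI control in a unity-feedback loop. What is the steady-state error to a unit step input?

The PI controller's integrator makes the forward path type 1, so e_ss to a step is zero.

0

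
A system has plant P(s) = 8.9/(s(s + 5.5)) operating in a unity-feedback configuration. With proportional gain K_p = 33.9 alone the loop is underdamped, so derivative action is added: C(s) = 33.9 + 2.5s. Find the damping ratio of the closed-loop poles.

ζ = 0.799

Forward path: (33.9 + 2.5s)·8.9/(s(s+5.5)). The closed-loop characteristic equation is s² + (5.5 + 8.9·2.5)s + 8.9·33.9 = 0.
That is s² + 27.75s + 301.7 = 0, so ω_n = 17.37 rad/s and ζ = 27.75/(2·17.37) = 0.7988.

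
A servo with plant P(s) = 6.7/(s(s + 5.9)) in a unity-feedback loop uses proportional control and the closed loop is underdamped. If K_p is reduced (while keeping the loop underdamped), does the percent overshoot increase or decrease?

ζ = 5.9/(2√(6.7K_p)) rises as K_p falls; higher damping means less overshoot.

decrease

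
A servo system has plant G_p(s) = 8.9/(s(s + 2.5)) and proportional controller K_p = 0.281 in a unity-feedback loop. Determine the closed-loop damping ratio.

1 + K_p·G_p(s) = 0 gives s² + 2.5s + 2.501 = 0.
So ω_n² = 2.501 ⇒ ω_n = 1.581 rad/s, and ζ = 2.5/(2ω_n) = 0.79.

ζ = 0.79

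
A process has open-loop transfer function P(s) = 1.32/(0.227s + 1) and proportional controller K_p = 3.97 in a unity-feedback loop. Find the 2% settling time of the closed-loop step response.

Closed loop: T(s) = K_p·P/(1+K_p·P) = 5.24/(0.227s + 1 + 5.24), with pole at s = −(1 + 5.24)/0.227 = −27.49.
τ = 1/27.49 = 0.03638 s, so 2% settling time ≈ 4τ = 0.146 s.

T_s ≈ 0.146 s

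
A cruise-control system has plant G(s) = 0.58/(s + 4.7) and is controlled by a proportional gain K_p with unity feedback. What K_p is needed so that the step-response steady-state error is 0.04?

For a type-0 loop with proportional control, e_ss = 1/(1 + K_p·G(0)).
G(0) = 0.1234. Require 1/(1 + K_p·0.1234) = 0.04, so 1 + 0.1234·K_p = 25.
K_p = (25 − 1)/0.1234 = 194.

K_p = 194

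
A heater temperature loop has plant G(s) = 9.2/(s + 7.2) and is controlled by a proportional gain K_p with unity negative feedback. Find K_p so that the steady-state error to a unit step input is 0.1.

K_p = 7.04

For a type-0 loop with proportional control, e_ss = 1/(1 + K_p·G(0)).
G(0) = 1.278. Require 1/(1 + K_p·1.278) = 0.1, so 1 + 1.278·K_p = 10.
K_p = (10 − 1)/1.278 = 7.04.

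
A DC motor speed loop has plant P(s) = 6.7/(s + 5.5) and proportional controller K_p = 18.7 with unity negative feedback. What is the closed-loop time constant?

τ = 0.00765 s

Closed-loop transfer function: T(s) = K_p·P(s)/(1 + K_p·P(s)) = 125.3/(s + 5.5 + 125.3) = 125.3/(s + 130.8).
Time constant τ = 1/130.8 = 0.00765 s.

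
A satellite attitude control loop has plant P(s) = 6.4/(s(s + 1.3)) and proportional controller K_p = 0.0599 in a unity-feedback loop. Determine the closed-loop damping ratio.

The closed-loop denominator is s(s+1.3) + 0.0599·6.4 = s² + 1.3s + 0.3834.
Matching s² + 2ζω_n s + ω_n²: ω_n = √0.3834 = 0.6192 rad/s and 2ζω_n = 1.3, so ζ = 1.3/(2·0.6192) = 1.05.

ζ = 1.05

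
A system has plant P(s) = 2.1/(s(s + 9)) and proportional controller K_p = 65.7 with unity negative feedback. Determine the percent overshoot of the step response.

The closed-loop denominator s² + 9s + 138 gives ω_n = √138 = 11.75 and ζ = 9/(2ω_n) = 0.3831.
%OS = 100·exp(−πζ/√(1−ζ²)) = 100·exp(−π·0.3831/√0.8532) = 27.2%.

27.2%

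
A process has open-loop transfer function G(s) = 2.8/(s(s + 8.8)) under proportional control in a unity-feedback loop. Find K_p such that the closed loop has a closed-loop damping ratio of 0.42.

K_p = 39.2

Closed-loop characteristic equation: s² + 8.8s + K_p·2.8 = 0.
So ω_n = √(2.8K_p) and 2ζω_n = 8.8, giving ζ = 8.8/(2√(2.8K_p)).
Setting ζ = 0.42: √(2.8K_p) = 8.8/(2·0.42) = 10.48, so K_p = 109.8/2.8 = 39.2.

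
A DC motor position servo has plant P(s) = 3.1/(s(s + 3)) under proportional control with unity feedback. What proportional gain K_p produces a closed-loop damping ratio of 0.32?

Closed-loop characteristic equation: s² + 3s + K_p·3.1 = 0.
So ω_n = √(3.1K_p) and 2ζω_n = 3, giving ζ = 3/(2√(3.1K_p)).
Setting ζ = 0.32: √(3.1K_p) = 3/(2·0.32) = 4.688, so K_p = 21.97/3.1 = 7.09.

K_p = 7.09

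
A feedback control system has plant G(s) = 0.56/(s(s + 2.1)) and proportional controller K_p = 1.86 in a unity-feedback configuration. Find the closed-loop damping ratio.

1 + K_p·G(s) = 0 gives s² + 2.1s + 1.042 = 0.
Matching s² + 2ζω_n s + ω_n²: ω_n = √1.042 = 1.021 rad/s and 2ζω_n = 2.1, so ζ = 2.1/(2·1.021) = 1.03.

ζ = 1.03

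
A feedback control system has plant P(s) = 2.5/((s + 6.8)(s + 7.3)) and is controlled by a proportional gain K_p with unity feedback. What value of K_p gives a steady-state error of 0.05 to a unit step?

K_p = 377

For a type-0 loop with proportional control, e_ss = 1/(1 + K_p·P(0)).
P(0) = 0.05036. Require 1/(1 + K_p·0.05036) = 0.05, so 1 + 0.05036·K_p = 20.
K_p = (20 − 1)/0.05036 = 377.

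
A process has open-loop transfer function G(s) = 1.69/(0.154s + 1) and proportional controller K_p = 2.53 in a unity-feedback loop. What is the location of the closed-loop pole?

s = -34.26

Closed loop: T(s) = K_p·G/(1+K_p·G) = 4.276/(0.154s + 1 + 4.276), with pole at s = −(1 + 4.276)/0.154 = −34.26.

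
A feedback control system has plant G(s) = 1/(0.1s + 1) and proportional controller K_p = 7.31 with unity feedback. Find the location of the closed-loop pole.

s = -83.1

Closed loop: T(s) = K_p·G/(1+K_p·G) = 7.31/(0.1s + 1 + 7.31), with pole at s = −(1 + 7.31)/0.1 = −83.1.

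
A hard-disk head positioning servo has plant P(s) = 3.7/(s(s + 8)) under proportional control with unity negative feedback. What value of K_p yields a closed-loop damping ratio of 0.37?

K_p = 31.6

Closed-loop characteristic equation: s² + 8s + K_p·3.7 = 0.
So ω_n = √(3.7K_p) and 2ζω_n = 8, giving ζ = 8/(2√(3.7K_p)).
Setting ζ = 0.37: √(3.7K_p) = 8/(2·0.37) = 10.81, so K_p = 116.9/3.7 = 31.6.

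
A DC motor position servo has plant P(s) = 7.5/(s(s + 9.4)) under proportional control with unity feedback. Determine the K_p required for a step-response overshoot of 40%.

From %OS = 100·exp(−πζ/√(1−ζ²)) = 40%, ζ = −ln(0.4)/√(π²+ln²(0.4)) = 0.28.
Characteristic equation s² + 9.4s + 7.5K_p = 0 gives ζ = 9.4/(2√(7.5K_p)).
Setting ζ = 0.28: √(7.5K_p) = 9.4/(2·0.28) = 16.79, so K_p = 281.8/7.5 = 37.6.

K_p = 37.6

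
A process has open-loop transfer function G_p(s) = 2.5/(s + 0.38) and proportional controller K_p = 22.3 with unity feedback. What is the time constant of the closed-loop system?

τ = 0.0178 s

Closed-loop transfer function: T(s) = K_p·G_p(s)/(1 + K_p·G_p(s)) = 55.75/(s + 0.38 + 55.75) = 55.75/(s + 56.13).
Time constant τ = 1/56.13 = 0.0178 s.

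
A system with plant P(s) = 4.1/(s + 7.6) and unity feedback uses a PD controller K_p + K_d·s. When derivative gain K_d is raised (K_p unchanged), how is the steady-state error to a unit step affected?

unchanged

K_d affects only the transient (the s-coefficient); the DC loop gain, and hence e_ss, depends only on K_p.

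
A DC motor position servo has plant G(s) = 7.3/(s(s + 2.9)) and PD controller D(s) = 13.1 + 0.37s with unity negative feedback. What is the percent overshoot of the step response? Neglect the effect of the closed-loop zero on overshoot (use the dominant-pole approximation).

Forward path: (13.1 + 0.37s)·7.3/(s(s+2.9)). The closed-loop characteristic equation is s² + (2.9 + 7.3·0.37)s + 7.3·13.1 = 0.
That is s² + 5.601s + 95.63 = 0, so ω_n = 9.779 rad/s and ζ = 5.601/(2·9.779) = 0.2864.
%OS = 100·exp(−πζ/√(1−ζ²)) = 39.1%.

39.1%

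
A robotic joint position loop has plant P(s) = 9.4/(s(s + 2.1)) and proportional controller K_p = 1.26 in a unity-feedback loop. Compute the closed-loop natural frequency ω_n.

ω_n = 3.44 rad/s

1 + K_p·P(s) = 0 gives s² + 2.1s + 11.84 = 0.
So ω_n² = 11.84 ⇒ ω_n = 3.442 rad/s, and ζ = 2.1/(2ω_n) = 0.305.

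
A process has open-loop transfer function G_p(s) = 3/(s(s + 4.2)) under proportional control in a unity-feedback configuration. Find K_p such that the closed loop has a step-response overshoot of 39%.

From %OS = 100·exp(−πζ/√(1−ζ²)) = 39%, ζ = −ln(0.39)/√(π²+ln²(0.39)) = 0.2871.
Characteristic equation s² + 4.2s + 3K_p = 0 gives ζ = 4.2/(2√(3K_p)).
Setting ζ = 0.2871: √(3K_p) = 4.2/(2·0.2871) = 7.314, so K_p = 53.5/3 = 17.8.

K_p = 17.8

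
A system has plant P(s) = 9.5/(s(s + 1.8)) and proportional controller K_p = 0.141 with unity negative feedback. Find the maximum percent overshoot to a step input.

Closed-loop characteristic equation: s² + 1.8s + 1.339 = 0, so ω_n = 1.157 rad/s and ζ = 1.8/(2·1.157) = 0.7776.
%OS = 100·exp(−πζ/√(1−ζ²)) = 100·exp(−π·0.7776/√0.3953) = 2.05%.

2.05%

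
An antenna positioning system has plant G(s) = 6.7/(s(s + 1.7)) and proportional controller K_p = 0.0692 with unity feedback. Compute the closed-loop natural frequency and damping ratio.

ω_n = 0.681 rad/s, ζ = 1.25

The closed-loop denominator is s(s+1.7) + 0.0692·6.7 = s² + 1.7s + 0.4636.
So ω_n² = 0.4636 ⇒ ω_n = 0.6809 rad/s, and ζ = 1.7/(2ω_n) = 1.25.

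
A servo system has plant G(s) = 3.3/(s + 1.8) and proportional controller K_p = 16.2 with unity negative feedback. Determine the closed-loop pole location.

Closed-loop transfer function: T(s) = K_p·G(s)/(1 + K_p·G(s)) = 53.46/(s + 1.8 + 53.46) = 53.46/(s + 55.26).
The closed-loop pole is at s = −55.26.

s = -55.26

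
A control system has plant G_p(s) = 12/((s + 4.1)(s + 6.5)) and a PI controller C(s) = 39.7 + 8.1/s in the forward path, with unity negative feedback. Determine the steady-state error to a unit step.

The open loop C(s)G_p(s) has a pole at the origin (type 1), so the static position error constant is infinite and e_ss = 1/(1+∞) = 0.

0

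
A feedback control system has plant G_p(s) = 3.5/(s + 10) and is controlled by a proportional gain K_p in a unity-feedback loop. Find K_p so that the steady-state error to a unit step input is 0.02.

K_p = 140

The loop is type 0, so e_ss(step) = 1/(1 + K_pos) with K_pos = K_p·G_p(0).
G_p(0) = 0.35. Require 1/(1 + K_p·0.35) = 0.02, so 1 + 0.35·K_p = 50.
K_p = (50 − 1)/0.35 = 140.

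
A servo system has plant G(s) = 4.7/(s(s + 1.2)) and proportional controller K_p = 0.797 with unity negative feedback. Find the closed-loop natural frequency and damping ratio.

The closed-loop denominator is s(s+1.2) + 0.797·4.7 = s² + 1.2s + 3.746.
So ω_n² = 3.746 ⇒ ω_n = 1.935 rad/s, and ζ = 1.2/(2ω_n) = 0.31.

ω_n = 1.94 rad/s, ζ = 0.31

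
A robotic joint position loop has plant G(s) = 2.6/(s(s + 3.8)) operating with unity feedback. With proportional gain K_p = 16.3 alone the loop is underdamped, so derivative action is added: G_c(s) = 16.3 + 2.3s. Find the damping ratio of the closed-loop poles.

ζ = 0.751

Forward path: (16.3 + 2.3s)·2.6/(s(s+3.8)). The closed-loop characteristic equation is s² + (3.8 + 2.6·2.3)s + 2.6·16.3 = 0.
That is s² + 9.78s + 42.38 = 0, so ω_n = 6.51 rad/s and ζ = 9.78/(2·6.51) = 0.7512.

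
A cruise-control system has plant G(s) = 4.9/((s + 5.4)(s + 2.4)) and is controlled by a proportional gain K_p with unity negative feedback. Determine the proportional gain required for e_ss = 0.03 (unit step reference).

Steady-state error for a unit step on this type-0 loop is 1/(1 + K_p·G(0)).
G(0) = 0.3781. Require 1/(1 + K_p·0.3781) = 0.03, so 1 + 0.3781·K_p = 33.33.
K_p = (33.33 − 1)/0.3781 = 85.5.

K_p = 85.5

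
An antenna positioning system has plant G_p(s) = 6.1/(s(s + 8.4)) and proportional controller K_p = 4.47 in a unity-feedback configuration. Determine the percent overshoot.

The closed-loop denominator s² + 8.4s + 27.27 gives ω_n = √27.27 = 5.222 and ζ = 8.4/(2ω_n) = 0.8043.
%OS = 100·exp(−πζ/√(1−ζ²)) = 100·exp(−π·0.8043/√0.3531) = 1.42%.

1.42%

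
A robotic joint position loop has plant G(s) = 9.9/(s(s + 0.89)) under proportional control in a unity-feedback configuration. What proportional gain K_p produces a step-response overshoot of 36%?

K_p = 0.209

From %OS = 100·exp(−πζ/√(1−ζ²)) = 36%, ζ = −ln(0.36)/√(π²+ln²(0.36)) = 0.3093.
Characteristic equation s² + 0.89s + 9.9K_p = 0 gives ζ = 0.89/(2√(9.9K_p)).
Setting ζ = 0.3093: √(9.9K_p) = 0.89/(2·0.3093) = 1.439, so K_p = 2.07/9.9 = 0.209.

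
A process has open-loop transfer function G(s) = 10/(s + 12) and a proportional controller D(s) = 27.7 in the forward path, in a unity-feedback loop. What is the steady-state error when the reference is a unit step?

The loop is type 0. Static position error constant K_pos = D(0)·G(0) = 27.7·0.8333 = 23.08.
Steady-state error to a unit step: e_ss = 1/(1+K_pos) = 1/24.08 = 0.0415.

0.0415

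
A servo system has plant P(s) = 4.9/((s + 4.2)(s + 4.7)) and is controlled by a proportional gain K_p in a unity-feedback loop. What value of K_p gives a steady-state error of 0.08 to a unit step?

The loop is type 0, so e_ss(step) = 1/(1 + K_pos) with K_pos = K_p·P(0).
P(0) = 0.2482. Require 1/(1 + K_p·0.2482) = 0.08, so 1 + 0.2482·K_p = 12.5.
K_p = (12.5 − 1)/0.2482 = 46.3.

K_p = 46.3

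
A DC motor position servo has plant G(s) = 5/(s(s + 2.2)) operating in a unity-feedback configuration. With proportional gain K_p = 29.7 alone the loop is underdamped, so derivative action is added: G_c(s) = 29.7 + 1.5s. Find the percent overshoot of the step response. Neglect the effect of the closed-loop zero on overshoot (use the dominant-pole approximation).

25.6%

Forward path: (29.7 + 1.5s)·5/(s(s+2.2)). The closed-loop characteristic equation is s² + (2.2 + 5·1.5)s + 5·29.7 = 0.
That is s² + 9.7s + 148.5 = 0, so ω_n = 12.19 rad/s and ζ = 9.7/(2·12.19) = 0.398.
%OS = 100·exp(−πζ/√(1−ζ²)) = 25.6%.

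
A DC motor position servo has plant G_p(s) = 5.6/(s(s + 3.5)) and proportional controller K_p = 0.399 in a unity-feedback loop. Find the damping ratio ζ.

1 + K_p·G_p(s) = 0 gives s² + 3.5s + 2.234 = 0.
So ω_n² = 2.234 ⇒ ω_n = 1.495 rad/s, and ζ = 3.5/(2ω_n) = 1.17.

ζ = 1.17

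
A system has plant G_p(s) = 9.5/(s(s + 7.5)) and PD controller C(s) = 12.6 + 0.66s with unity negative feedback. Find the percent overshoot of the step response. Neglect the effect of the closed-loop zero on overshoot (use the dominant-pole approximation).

7.86%

Forward path: (12.6 + 0.66s)·9.5/(s(s+7.5)). The closed-loop characteristic equation is s² + (7.5 + 9.5·0.66)s + 9.5·12.6 = 0.
That is s² + 13.77s + 119.7 = 0, so ω_n = 10.94 rad/s and ζ = 13.77/(2·10.94) = 0.6293.
%OS = 100·exp(−πζ/√(1−ζ²)) = 7.86%.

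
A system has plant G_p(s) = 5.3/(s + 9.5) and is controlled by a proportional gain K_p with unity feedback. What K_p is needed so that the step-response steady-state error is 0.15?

Steady-state error for a unit step on this type-0 loop is 1/(1 + K_p·G_p(0)).
G_p(0) = 0.5579. Require 1/(1 + K_p·0.5579) = 0.15, so 1 + 0.5579·K_p = 6.667.
K_p = (6.667 − 1)/0.5579 = 10.2.

K_p = 10.2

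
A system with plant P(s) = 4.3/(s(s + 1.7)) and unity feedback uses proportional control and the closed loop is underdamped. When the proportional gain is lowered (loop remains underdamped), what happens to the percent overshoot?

ζ = 1.7/(2√(4.3K_p)) rises as K_p falls; higher damping means less overshoot.

decrease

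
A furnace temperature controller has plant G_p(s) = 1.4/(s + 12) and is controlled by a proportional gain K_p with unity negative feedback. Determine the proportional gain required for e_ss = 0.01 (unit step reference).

Steady-state error for a unit step on this type-0 loop is 1/(1 + K_p·G_p(0)).
G_p(0) = 0.1167. Require 1/(1 + K_p·0.1167) = 0.01, so 1 + 0.1167·K_p = 100.
K_p = (100 − 1)/0.1167 = 849.

K_p = 849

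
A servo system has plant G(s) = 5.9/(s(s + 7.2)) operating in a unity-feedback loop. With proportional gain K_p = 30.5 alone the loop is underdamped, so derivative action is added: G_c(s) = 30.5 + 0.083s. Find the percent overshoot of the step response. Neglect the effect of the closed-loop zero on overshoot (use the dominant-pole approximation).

Forward path: (30.5 + 0.083s)·5.9/(s(s+7.2)). The closed-loop characteristic equation is s² + (7.2 + 5.9·0.083)s + 5.9·30.5 = 0.
That is s² + 7.69s + 180 = 0, so ω_n = 13.41 rad/s and ζ = 7.69/(2·13.41) = 0.2866.
%OS = 100·exp(−πζ/√(1−ζ²)) = 39.1%.

39.1%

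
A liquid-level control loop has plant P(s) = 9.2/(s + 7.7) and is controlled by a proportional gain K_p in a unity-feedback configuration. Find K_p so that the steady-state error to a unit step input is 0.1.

K_p = 7.53

The loop is type 0, so e_ss(step) = 1/(1 + K_pos) with K_pos = K_p·P(0).
P(0) = 1.195. Require 1/(1 + K_p·1.195) = 0.1, so 1 + 1.195·K_p = 10.
K_p = (10 − 1)/1.195 = 7.53.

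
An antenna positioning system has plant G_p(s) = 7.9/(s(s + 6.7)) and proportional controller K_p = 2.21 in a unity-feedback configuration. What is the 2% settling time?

From 1 + K_pG_p(s) = 0: s² + 6.7s + 17.46 = 0 ⇒ ω_n = 4.178, ζ = 0.8017.
2% settling time T_s ≈ 4/(ζω_n) = 4/3.35 = 1.19 s.

T_s ≈ 1.19 s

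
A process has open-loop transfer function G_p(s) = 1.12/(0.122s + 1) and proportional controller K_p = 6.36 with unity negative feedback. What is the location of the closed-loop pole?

Closed loop: T(s) = K_p·G_p/(1+K_p·G_p) = 7.123/(0.122s + 1 + 7.123), with pole at s = −(1 + 7.123)/0.122 = −66.58.

s = -66.58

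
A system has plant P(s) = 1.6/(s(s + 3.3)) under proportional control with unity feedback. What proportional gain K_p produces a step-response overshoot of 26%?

K_p = 11

From %OS = 100·exp(−πζ/√(1−ζ²)) = 26%, ζ = −ln(0.26)/√(π²+ln²(0.26)) = 0.3941.
Characteristic equation s² + 3.3s + 1.6K_p = 0 gives ζ = 3.3/(2√(1.6K_p)).
Setting ζ = 0.3941: √(1.6K_p) = 3.3/(2·0.3941) = 4.187, so K_p = 17.53/1.6 = 11.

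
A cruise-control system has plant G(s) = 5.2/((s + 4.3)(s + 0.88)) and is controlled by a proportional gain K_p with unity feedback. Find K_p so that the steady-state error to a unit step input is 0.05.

Steady-state error for a unit step on this type-0 loop is 1/(1 + K_p·G(0)).
G(0) = 1.374. Require 1/(1 + K_p·1.374) = 0.05, so 1 + 1.374·K_p = 20.
K_p = (20 − 1)/1.374 = 13.8.

K_p = 13.8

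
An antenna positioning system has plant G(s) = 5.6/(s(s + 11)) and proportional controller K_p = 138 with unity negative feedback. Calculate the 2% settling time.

Closed-loop characteristic equation: s² + 11s + 772.8 = 0, so ω_n = 27.8 rad/s and ζ = 11/(2·27.8) = 0.1978.
2% settling time T_s ≈ 4/(ζω_n) = 4/5.5 = 0.727 s.

T_s ≈ 0.727 s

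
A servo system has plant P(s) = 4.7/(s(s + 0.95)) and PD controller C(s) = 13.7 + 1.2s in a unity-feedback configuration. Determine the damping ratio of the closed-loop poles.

Forward path: (13.7 + 1.2s)·4.7/(s(s+0.95)). The closed-loop characteristic equation is s² + (0.95 + 4.7·1.2)s + 4.7·13.7 = 0.
That is s² + 6.59s + 64.39 = 0, so ω_n = 8.024 rad/s and ζ = 6.59/(2·8.024) = 0.4106.

ζ = 0.411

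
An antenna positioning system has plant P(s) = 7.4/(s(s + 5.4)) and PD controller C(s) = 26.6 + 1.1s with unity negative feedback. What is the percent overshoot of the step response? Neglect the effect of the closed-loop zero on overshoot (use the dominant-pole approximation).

17.7%

Forward path: (26.6 + 1.1s)·7.4/(s(s+5.4)). The closed-loop characteristic equation is s² + (5.4 + 7.4·1.1)s + 7.4·26.6 = 0.
That is s² + 13.54s + 196.8 = 0, so ω_n = 14.03 rad/s and ζ = 13.54/(2·14.03) = 0.4825.
%OS = 100·exp(−πζ/√(1−ζ²)) = 17.7%.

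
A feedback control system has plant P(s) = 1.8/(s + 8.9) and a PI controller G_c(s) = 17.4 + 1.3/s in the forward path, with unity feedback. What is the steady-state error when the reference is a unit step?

0

The open loop G_c(s)P(s) has a pole at the origin (type 1), so the static position error constant is infinite and e_ss = 1/(1+∞) = 0.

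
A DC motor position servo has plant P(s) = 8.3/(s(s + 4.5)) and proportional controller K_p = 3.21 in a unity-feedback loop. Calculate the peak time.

Closed-loop characteristic equation: s² + 4.5s + 26.64 = 0, so ω_n = 5.162 rad/s and ζ = 4.5/(2·5.162) = 0.4359.
Damped frequency ω_d = ω_n√(1−ζ²) = 4.645 rad/s, so peak time T_p = π/ω_d = 0.676 s.

T_p = 0.676 s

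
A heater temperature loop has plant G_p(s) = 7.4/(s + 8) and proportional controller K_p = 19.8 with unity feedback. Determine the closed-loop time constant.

Closed-loop transfer function: T(s) = K_p·G_p(s)/(1 + K_p·G_p(s)) = 146.5/(s + 8 + 146.5) = 146.5/(s + 154.5).
Time constant τ = 1/154.5 = 0.00647 s.

τ = 0.00647 s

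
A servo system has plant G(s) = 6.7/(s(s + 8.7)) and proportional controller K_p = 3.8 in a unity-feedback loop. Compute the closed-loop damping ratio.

ζ = 0.862

The closed-loop denominator is s(s+8.7) + 3.8·6.7 = s² + 8.7s + 25.46.
Matching s² + 2ζω_n s + ω_n²: ω_n = √25.46 = 5.046 rad/s and 2ζω_n = 8.7, so ζ = 8.7/(2·5.046) = 0.862.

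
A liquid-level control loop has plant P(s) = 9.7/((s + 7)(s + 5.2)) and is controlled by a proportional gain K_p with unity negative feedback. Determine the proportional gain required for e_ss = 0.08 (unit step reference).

K_p = 43.2

Steady-state error for a unit step on this type-0 loop is 1/(1 + K_p·P(0)).
P(0) = 0.2665. Require 1/(1 + K_p·0.2665) = 0.08, so 1 + 0.2665·K_p = 12.5.
K_p = (12.5 − 1)/0.2665 = 43.2.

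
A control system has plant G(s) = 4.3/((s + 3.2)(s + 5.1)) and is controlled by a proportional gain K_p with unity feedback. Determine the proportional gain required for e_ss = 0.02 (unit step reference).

K_p = 186

For a type-0 loop with proportional control, e_ss = 1/(1 + K_p·G(0)).
G(0) = 0.2635. Require 1/(1 + K_p·0.2635) = 0.02, so 1 + 0.2635·K_p = 50.
K_p = (50 − 1)/0.2635 = 186.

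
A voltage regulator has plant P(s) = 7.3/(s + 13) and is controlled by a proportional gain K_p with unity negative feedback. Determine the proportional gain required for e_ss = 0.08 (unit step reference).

For a type-0 loop with proportional control, e_ss = 1/(1 + K_p·P(0)).
P(0) = 0.5615. Require 1/(1 + K_p·0.5615) = 0.08, so 1 + 0.5615·K_p = 12.5.
K_p = (12.5 − 1)/0.5615 = 20.5.

K_p = 20.5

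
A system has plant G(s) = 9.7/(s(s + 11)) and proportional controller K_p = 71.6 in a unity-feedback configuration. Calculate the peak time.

T_p = 0.122 s

From 1 + K_pG(s) = 0: s² + 11s + 694.5 = 0 ⇒ ω_n = 26.35, ζ = 0.2087.
Damped frequency ω_d = ω_n√(1−ζ²) = 25.77 rad/s, so peak time T_p = π/ω_d = 0.122 s.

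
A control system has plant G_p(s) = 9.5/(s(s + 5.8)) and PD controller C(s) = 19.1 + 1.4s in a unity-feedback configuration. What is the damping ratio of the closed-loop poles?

Forward path: (19.1 + 1.4s)·9.5/(s(s+5.8)). The closed-loop characteristic equation is s² + (5.8 + 9.5·1.4)s + 9.5·19.1 = 0.
That is s² + 19.1s + 181.5 = 0, so ω_n = 13.47 rad/s and ζ = 19.1/(2·13.47) = 0.709.

ζ = 0.709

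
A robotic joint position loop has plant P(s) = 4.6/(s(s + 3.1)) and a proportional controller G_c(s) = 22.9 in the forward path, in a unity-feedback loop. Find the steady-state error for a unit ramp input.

The loop has one pole at the origin (type 1). Velocity error constant K_v = lim_{s→0} s·G_c(s)P(s) = 22.9·4.6/3.1 = 33.98.
Steady-state error to a unit ramp: e_ss = 1/K_v = 0.0294.

0.0294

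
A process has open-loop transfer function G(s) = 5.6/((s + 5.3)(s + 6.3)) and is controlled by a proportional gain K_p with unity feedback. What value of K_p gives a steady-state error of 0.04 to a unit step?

The loop is type 0, so e_ss(step) = 1/(1 + K_pos) with K_pos = K_p·G(0).
G(0) = 0.1677. Require 1/(1 + K_p·0.1677) = 0.04, so 1 + 0.1677·K_p = 25.
K_p = (25 − 1)/0.1677 = 143.

K_p = 143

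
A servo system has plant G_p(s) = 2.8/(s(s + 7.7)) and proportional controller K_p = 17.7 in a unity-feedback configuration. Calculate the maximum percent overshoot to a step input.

12.8%

The closed-loop denominator s² + 7.7s + 49.56 gives ω_n = √49.56 = 7.04 and ζ = 7.7/(2ω_n) = 0.5469.
%OS = 100·exp(−πζ/√(1−ζ²)) = 100·exp(−π·0.5469/√0.7009) = 12.8%.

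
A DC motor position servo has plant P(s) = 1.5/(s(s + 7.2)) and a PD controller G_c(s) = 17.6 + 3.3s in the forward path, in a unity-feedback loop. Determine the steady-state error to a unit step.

The open loop G_c(s)P(s) has a pole at the origin (type 1), so the static position error constant is infinite and e_ss = 1/(1+∞) = 0.

0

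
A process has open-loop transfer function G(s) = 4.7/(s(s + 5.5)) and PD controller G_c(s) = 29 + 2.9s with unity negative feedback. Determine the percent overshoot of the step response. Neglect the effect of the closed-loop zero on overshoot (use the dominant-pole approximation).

1.12%

Forward path: (29 + 2.9s)·4.7/(s(s+5.5)). The closed-loop characteristic equation is s² + (5.5 + 4.7·2.9)s + 4.7·29 = 0.
That is s² + 19.13s + 136.3 = 0, so ω_n = 11.67 rad/s and ζ = 19.13/(2·11.67) = 0.8193.
%OS = 100·exp(−πζ/√(1−ζ²)) = 1.12%.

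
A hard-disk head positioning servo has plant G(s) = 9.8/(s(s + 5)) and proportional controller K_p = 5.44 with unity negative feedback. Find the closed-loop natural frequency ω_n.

1 + K_p·G(s) = 0 gives s² + 5s + 53.31 = 0.
So ω_n² = 53.31 ⇒ ω_n = 7.302 rad/s, and ζ = 5/(2ω_n) = 0.342.

ω_n = 7.3 rad/s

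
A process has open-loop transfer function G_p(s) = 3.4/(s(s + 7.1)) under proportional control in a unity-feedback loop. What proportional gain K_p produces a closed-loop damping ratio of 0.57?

Closed-loop characteristic equation: s² + 7.1s + K_p·3.4 = 0.
So ω_n = √(3.4K_p) and 2ζω_n = 7.1, giving ζ = 7.1/(2√(3.4K_p)).
Setting ζ = 0.57: √(3.4K_p) = 7.1/(2·0.57) = 6.228, so K_p = 38.79/3.4 = 11.4.

K_p = 11.4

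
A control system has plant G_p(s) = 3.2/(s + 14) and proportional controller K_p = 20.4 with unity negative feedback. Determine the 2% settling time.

T_s ≈ 0.0505 s

Closed-loop transfer function: T(s) = K_p·G_p(s)/(1 + K_p·G_p(s)) = 65.28/(s + 14 + 65.28) = 65.28/(s + 79.28).
Time constant τ = 1/79.28 = 0.01261 s, so the 2% settling time is about 4τ = 0.0505 s.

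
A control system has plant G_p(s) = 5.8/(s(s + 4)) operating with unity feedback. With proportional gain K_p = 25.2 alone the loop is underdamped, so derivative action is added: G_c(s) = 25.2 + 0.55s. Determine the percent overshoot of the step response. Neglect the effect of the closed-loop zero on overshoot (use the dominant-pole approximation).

37.6%

Forward path: (25.2 + 0.55s)·5.8/(s(s+4)). The closed-loop characteristic equation is s² + (4 + 5.8·0.55)s + 5.8·25.2 = 0.
That is s² + 7.19s + 146.2 = 0, so ω_n = 12.09 rad/s and ζ = 7.19/(2·12.09) = 0.2974.
%OS = 100·exp(−πζ/√(1−ζ²)) = 37.6%.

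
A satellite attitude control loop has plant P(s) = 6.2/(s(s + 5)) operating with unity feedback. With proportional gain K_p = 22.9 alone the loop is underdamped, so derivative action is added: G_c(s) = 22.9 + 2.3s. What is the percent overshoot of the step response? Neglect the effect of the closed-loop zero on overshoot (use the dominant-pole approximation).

Forward path: (22.9 + 2.3s)·6.2/(s(s+5)). The closed-loop characteristic equation is s² + (5 + 6.2·2.3)s + 6.2·22.9 = 0.
That is s² + 19.26s + 142 = 0, so ω_n = 11.92 rad/s and ζ = 19.26/(2·11.92) = 0.8082.
%OS = 100·exp(−πζ/√(1−ζ²)) = 1.34%.

1.34%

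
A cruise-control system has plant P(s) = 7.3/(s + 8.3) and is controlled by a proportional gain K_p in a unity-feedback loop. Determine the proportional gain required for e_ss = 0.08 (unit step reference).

For a type-0 loop with proportional control, e_ss = 1/(1 + K_p·P(0)).
P(0) = 0.8795. Require 1/(1 + K_p·0.8795) = 0.08, so 1 + 0.8795·K_p = 12.5.
K_p = (12.5 − 1)/0.8795 = 13.1.

K_p = 13.1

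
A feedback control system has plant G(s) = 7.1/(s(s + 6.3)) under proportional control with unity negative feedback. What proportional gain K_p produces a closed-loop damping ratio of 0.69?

Closed-loop characteristic equation: s² + 6.3s + K_p·7.1 = 0.
So ω_n = √(7.1K_p) and 2ζω_n = 6.3, giving ζ = 6.3/(2√(7.1K_p)).
Setting ζ = 0.69: √(7.1K_p) = 6.3/(2·0.69) = 4.565, so K_p = 20.84/7.1 = 2.94.

K_p = 2.94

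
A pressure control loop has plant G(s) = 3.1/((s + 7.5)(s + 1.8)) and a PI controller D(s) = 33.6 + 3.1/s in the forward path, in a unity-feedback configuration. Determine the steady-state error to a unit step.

The open loop D(s)G(s) has a pole at the origin (type 1), so the static position error constant is infinite and e_ss = 1/(1+∞) = 0.

0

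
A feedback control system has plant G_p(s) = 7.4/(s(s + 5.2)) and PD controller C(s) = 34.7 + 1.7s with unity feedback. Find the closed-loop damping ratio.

Forward path: (34.7 + 1.7s)·7.4/(s(s+5.2)). The closed-loop characteristic equation is s² + (5.2 + 7.4·1.7)s + 7.4·34.7 = 0.
That is s² + 17.78s + 256.8 = 0, so ω_n = 16.02 rad/s and ζ = 17.78/(2·16.02) = 0.5548.

ζ = 0.555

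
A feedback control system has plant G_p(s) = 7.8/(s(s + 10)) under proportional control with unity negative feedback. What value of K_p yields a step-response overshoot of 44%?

K_p = 50.1

From %OS = 100·exp(−πζ/√(1−ζ²)) = 44%, ζ = −ln(0.44)/√(π²+ln²(0.44)) = 0.2528.
Characteristic equation s² + 10s + 7.8K_p = 0 gives ζ = 10/(2√(7.8K_p)).
Setting ζ = 0.2528: √(7.8K_p) = 10/(2·0.2528) = 19.78, so K_p = 391.1/7.8 = 50.1.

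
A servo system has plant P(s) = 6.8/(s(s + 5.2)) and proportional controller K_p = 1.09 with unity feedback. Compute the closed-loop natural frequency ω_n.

ω_n = 2.72 rad/s

The closed-loop denominator is s(s+5.2) + 1.09·6.8 = s² + 5.2s + 7.412.
So ω_n² = 7.412 ⇒ ω_n = 2.722 rad/s, and ζ = 5.2/(2ω_n) = 0.955.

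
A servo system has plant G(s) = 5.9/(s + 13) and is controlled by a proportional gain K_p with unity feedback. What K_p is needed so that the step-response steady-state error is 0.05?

For a type-0 loop with proportional control, e_ss = 1/(1 + K_p·G(0)).
G(0) = 0.4538. Require 1/(1 + K_p·0.4538) = 0.05, so 1 + 0.4538·K_p = 20.
K_p = (20 − 1)/0.4538 = 41.9.

K_p = 41.9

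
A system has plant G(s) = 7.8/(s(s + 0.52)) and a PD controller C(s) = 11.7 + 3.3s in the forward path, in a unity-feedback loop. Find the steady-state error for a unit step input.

The open loop C(s)G(s) has a pole at the origin (type 1), so the static position error constant is infinite and e_ss = 1/(1+∞) = 0.

0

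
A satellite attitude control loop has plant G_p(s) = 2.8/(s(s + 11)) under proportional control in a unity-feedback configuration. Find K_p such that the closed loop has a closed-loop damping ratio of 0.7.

K_p = 22

Closed-loop characteristic equation: s² + 11s + K_p·2.8 = 0.
So ω_n = √(2.8K_p) and 2ζω_n = 11, giving ζ = 11/(2√(2.8K_p)).
Setting ζ = 0.7: √(2.8K_p) = 11/(2·0.7) = 7.857, so K_p = 61.73/2.8 = 22.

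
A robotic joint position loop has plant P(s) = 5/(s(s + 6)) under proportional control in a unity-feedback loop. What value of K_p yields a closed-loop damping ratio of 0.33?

Closed-loop characteristic equation: s² + 6s + K_p·5 = 0.
So ω_n = √(5K_p) and 2ζω_n = 6, giving ζ = 6/(2√(5K_p)).
Setting ζ = 0.33: √(5K_p) = 6/(2·0.33) = 9.091, so K_p = 82.64/5 = 16.5.

K_p = 16.5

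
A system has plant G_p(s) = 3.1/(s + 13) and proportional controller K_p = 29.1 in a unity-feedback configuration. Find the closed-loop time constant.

Closed-loop transfer function: T(s) = K_p·G_p(s)/(1 + K_p·G_p(s)) = 90.21/(s + 13 + 90.21) = 90.21/(s + 103.2).
Time constant τ = 1/103.2 = 0.00969 s.

τ = 0.00969 s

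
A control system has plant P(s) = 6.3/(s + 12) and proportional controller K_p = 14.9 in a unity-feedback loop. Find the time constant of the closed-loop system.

τ = 0.00945 s

Closed-loop transfer function: T(s) = K_p·P(s)/(1 + K_p·P(s)) = 93.87/(s + 12 + 93.87) = 93.87/(s + 105.9).
Time constant τ = 1/105.9 = 0.00945 s.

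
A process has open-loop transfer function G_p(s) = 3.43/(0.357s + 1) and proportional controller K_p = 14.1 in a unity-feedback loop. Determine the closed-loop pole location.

Closed loop: T(s) = K_p·G_p/(1+K_p·G_p) = 48.36/(0.357s + 1 + 48.36), with pole at s = −(1 + 48.36)/0.357 = −138.3.

s = -138.3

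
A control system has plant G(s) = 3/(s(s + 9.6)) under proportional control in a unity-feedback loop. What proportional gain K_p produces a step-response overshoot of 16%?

From %OS = 100·exp(−πζ/√(1−ζ²)) = 16%, ζ = −ln(0.16)/√(π²+ln²(0.16)) = 0.5039.
Characteristic equation s² + 9.6s + 3K_p = 0 gives ζ = 9.6/(2√(3K_p)).
Setting ζ = 0.5039: √(3K_p) = 9.6/(2·0.5039) = 9.526, so K_p = 90.75/3 = 30.3.

K_p = 30.3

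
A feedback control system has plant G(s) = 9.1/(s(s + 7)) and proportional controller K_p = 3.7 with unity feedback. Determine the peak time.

Closed-loop characteristic equation: s² + 7s + 33.67 = 0, so ω_n = 5.803 rad/s and ζ = 7/(2·5.803) = 0.6032.
Damped frequency ω_d = ω_n√(1−ζ²) = 4.628 rad/s, so peak time T_p = π/ω_d = 0.679 s.

T_p = 0.679 s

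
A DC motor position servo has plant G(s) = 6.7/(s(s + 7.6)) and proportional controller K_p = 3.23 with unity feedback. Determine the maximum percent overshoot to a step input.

1.17%

Closed-loop characteristic equation: s² + 7.6s + 21.64 = 0, so ω_n = 4.652 rad/s and ζ = 7.6/(2·4.652) = 0.8169.
%OS = 100·exp(−πζ/√(1−ζ²)) = 100·exp(−π·0.8169/√0.3327) = 1.17%.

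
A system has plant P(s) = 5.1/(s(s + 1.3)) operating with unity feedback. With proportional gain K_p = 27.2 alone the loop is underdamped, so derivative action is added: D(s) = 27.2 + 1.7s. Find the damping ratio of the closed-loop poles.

Forward path: (27.2 + 1.7s)·5.1/(s(s+1.3)). The closed-loop characteristic equation is s² + (1.3 + 5.1·1.7)s + 5.1·27.2 = 0.
That is s² + 9.97s + 138.7 = 0, so ω_n = 11.78 rad/s and ζ = 9.97/(2·11.78) = 0.4232.

ζ = 0.423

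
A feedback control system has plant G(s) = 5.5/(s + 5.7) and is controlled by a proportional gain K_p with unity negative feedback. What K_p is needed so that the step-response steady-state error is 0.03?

For a type-0 loop with proportional control, e_ss = 1/(1 + K_p·G(0)).
G(0) = 0.9649. Require 1/(1 + K_p·0.9649) = 0.03, so 1 + 0.9649·K_p = 33.33.
K_p = (33.33 − 1)/0.9649 = 33.5.

K_p = 33.5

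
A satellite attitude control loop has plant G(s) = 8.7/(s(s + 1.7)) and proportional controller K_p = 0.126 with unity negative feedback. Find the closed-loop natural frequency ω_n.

ω_n = 1.05 rad/s

1 + K_p·G(s) = 0 gives s² + 1.7s + 1.096 = 0.
So ω_n² = 1.096 ⇒ ω_n = 1.047 rad/s, and ζ = 1.7/(2ω_n) = 0.812.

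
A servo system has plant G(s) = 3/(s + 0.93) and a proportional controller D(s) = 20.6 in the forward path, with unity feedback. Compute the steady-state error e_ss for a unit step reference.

0.0148

The loop is type 0. Static position error constant K_pos = D(0)·G(0) = 20.6·3.226 = 66.45.
Steady-state error to a unit step: e_ss = 1/(1+K_pos) = 1/67.45 = 0.0148.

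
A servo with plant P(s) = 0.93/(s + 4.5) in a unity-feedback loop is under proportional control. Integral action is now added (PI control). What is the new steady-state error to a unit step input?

The integrator makes K_pos = lim_{s→0} C(s)G(s) infinite, so e_ss = 1/(1+K_pos) = 0.

0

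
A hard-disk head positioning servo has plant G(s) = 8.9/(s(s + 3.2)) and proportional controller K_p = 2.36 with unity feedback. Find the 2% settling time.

The closed-loop denominator s² + 3.2s + 21 gives ω_n = √21 = 4.583 and ζ = 3.2/(2ω_n) = 0.3491.
2% settling time T_s ≈ 4/(ζω_n) = 4/1.6 = 2.5 s.

T_s ≈ 2.5 s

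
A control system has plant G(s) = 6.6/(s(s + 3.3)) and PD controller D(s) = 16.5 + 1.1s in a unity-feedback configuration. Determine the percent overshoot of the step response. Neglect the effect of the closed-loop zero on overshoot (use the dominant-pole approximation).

15.8%

Forward path: (16.5 + 1.1s)·6.6/(s(s+3.3)). The closed-loop characteristic equation is s² + (3.3 + 6.6·1.1)s + 6.6·16.5 = 0.
That is s² + 10.56s + 108.9 = 0, so ω_n = 10.44 rad/s and ζ = 10.56/(2·10.44) = 0.506.
%OS = 100·exp(−πζ/√(1−ζ²)) = 15.8%.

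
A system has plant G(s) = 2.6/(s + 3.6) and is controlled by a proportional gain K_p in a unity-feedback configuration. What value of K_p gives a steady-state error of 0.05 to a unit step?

For a type-0 loop with proportional control, e_ss = 1/(1 + K_p·G(0)).
G(0) = 0.7222. Require 1/(1 + K_p·0.7222) = 0.05, so 1 + 0.7222·K_p = 20.
K_p = (20 − 1)/0.7222 = 26.3.

K_p = 26.3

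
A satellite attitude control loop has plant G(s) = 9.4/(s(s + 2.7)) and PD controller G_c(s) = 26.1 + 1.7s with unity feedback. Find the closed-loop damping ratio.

Forward path: (26.1 + 1.7s)·9.4/(s(s+2.7)). The closed-loop characteristic equation is s² + (2.7 + 9.4·1.7)s + 9.4·26.1 = 0.
That is s² + 18.68s + 245.3 = 0, so ω_n = 15.66 rad/s and ζ = 18.68/(2·15.66) = 0.5963.

ζ = 0.596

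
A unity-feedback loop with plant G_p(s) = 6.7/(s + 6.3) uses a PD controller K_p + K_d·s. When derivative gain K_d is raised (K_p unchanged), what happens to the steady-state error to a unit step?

unchanged

K_d affects only the transient (the s-coefficient); the DC loop gain, and hence e_ss, depends only on K_p.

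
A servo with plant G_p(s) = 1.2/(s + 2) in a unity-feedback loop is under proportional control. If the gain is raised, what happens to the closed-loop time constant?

The closed-loop bandwidth 2+K_p·1.2 grows with K_p, so τ shrinks.

decrease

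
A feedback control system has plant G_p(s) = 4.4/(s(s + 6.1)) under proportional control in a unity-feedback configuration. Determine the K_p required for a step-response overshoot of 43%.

K_p = 31.4

From %OS = 100·exp(−πζ/√(1−ζ²)) = 43%, ζ = −ln(0.43)/√(π²+ln²(0.43)) = 0.2594.
Characteristic equation s² + 6.1s + 4.4K_p = 0 gives ζ = 6.1/(2√(4.4K_p)).
Setting ζ = 0.2594: √(4.4K_p) = 6.1/(2·0.2594) = 11.76, so K_p = 138.2/4.4 = 31.4.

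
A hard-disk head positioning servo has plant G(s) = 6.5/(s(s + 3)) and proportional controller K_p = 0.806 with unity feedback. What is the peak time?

T_p = 1.82 s

The closed-loop denominator s² + 3s + 5.239 gives ω_n = √5.239 = 2.289 and ζ = 3/(2ω_n) = 0.6553.
Damped frequency ω_d = ω_n√(1−ζ²) = 1.729 rad/s, so peak time T_p = π/ω_d = 1.82 s.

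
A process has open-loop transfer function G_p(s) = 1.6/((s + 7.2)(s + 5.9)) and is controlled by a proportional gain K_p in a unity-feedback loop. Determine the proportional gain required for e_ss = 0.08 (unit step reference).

Steady-state error for a unit step on this type-0 loop is 1/(1 + K_p·G_p(0)).
G_p(0) = 0.03766. Require 1/(1 + K_p·0.03766) = 0.08, so 1 + 0.03766·K_p = 12.5.
K_p = (12.5 − 1)/0.03766 = 305.

K_p = 305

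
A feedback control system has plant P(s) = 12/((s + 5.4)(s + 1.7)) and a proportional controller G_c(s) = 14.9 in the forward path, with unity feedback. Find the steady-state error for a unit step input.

The loop is type 0. Static position error constant K_pos = G_c(0)·P(0) = 14.9·1.307 = 19.48.
Steady-state error to a unit step: e_ss = 1/(1+K_pos) = 1/20.48 = 0.0488.

0.0488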